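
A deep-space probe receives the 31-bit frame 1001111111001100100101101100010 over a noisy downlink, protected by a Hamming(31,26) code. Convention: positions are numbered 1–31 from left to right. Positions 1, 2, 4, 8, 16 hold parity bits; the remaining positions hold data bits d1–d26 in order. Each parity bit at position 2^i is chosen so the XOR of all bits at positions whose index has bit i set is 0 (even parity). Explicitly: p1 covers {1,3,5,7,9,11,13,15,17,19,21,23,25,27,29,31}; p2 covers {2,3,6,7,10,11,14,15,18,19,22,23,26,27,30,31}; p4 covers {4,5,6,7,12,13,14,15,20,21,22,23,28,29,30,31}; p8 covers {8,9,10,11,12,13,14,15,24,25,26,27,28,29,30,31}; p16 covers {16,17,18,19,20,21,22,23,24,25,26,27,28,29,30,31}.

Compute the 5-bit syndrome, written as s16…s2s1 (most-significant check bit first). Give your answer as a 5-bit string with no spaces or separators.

10000

s1 (pos 1,3,5,7,9,11,13,15,17,19,21,23,25,27,29,31): 1⊕0⊕1⊕1⊕1⊕0⊕1⊕0⊕1⊕0⊕0⊕1⊕1⊕0⊕0⊕0 = 0
s2 (pos 2,3,6,7,10,11,14,15,18,19,22,23,26,27,30,31): 0⊕0⊕1⊕1⊕1⊕0⊕1⊕0⊕0⊕0⊕1⊕1⊕1⊕0⊕1⊕0 = 0
s4 (pos 4,5,6,7,12,13,14,15,20,21,22,23,28,29,30,31): 1⊕1⊕1⊕1⊕0⊕1⊕1⊕0⊕1⊕0⊕1⊕1⊕0⊕0⊕1⊕0 = 0
s8 (pos 8,9,10,11,12,13,14,15,24,25,26,27,28,29,30,31): 1⊕1⊕1⊕0⊕0⊕1⊕1⊕0⊕0⊕1⊕1⊕0⊕0⊕0⊕1⊕0 = 0
s16 (pos 16,17,18,19,20,21,22,23,24,25,26,27,28,29,30,31): 0⊕1⊕0⊕0⊕1⊕0⊕1⊕1⊕0⊕1⊕1⊕0⊕0⊕0⊕1⊕0 = 1
Syndrome s16…s1 = 10000 → error at position 16.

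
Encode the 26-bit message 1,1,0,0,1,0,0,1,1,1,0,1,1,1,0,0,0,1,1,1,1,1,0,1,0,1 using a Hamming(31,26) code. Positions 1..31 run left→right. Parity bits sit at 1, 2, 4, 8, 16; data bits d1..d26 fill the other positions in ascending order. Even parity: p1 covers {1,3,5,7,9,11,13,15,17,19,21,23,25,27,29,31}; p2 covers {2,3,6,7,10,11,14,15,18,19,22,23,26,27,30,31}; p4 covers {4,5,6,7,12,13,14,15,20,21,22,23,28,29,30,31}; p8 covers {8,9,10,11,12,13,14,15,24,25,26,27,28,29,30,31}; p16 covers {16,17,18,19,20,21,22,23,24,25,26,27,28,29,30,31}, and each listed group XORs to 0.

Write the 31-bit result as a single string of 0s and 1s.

Place data at non-parity positions: p1 p2 1 p4 1 0 0 p8 1 0 0 1 1 1 0 p16 1 1 1 0 0 0 1 1 1 1 1 0 1 0 1
p1 (pos 1,3,5,7,9,11,13,15,17,19,21,23,25,27,29,31): XOR of data positions = 1⊕1⊕0⊕1⊕0⊕1⊕0⊕1⊕1⊕0⊕1⊕1⊕1⊕1⊕1 = 1
p2 (pos 2,3,6,7,10,11,14,15,18,19,22,23,26,27,30,31): XOR of data positions = 1⊕0⊕0⊕0⊕0⊕1⊕0⊕1⊕1⊕0⊕1⊕1⊕1⊕0⊕1 = 0
p4 (pos 4,5,6,7,12,13,14,15,20,21,22,23,28,29,30,31): XOR of data positions = 1⊕0⊕0⊕1⊕1⊕1⊕0⊕0⊕0⊕0⊕1⊕0⊕1⊕0⊕1 = 1
p8 (pos 8,9,10,11,12,13,14,15,24,25,26,27,28,29,30,31): XOR of data positions = 1⊕0⊕0⊕1⊕1⊕1⊕0⊕1⊕1⊕1⊕1⊕0⊕1⊕0⊕1 = 0
p16 (pos 16,17,18,19,20,21,22,23,24,25,26,27,28,29,30,31): XOR of data positions = 1⊕1⊕1⊕0⊕0⊕0⊕1⊕1⊕1⊕1⊕1⊕0⊕1⊕0⊕1 = 0
Codeword: 1011100010011100111000111110101

1011100010011100111000111110101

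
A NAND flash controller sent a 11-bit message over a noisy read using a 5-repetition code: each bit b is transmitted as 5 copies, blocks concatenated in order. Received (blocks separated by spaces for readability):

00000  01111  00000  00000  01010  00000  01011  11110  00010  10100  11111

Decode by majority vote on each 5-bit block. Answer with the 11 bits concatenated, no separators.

Block 1 (00000): 0 ones → 0
Block 2 (01111): 4 ones → 1
Block 3 (00000): 0 ones → 0
Block 4 (00000): 0 ones → 0
Block 5 (01010): 2 ones → 0
Block 6 (00000): 0 ones → 0
Block 7 (01011): 3 ones → 1
Block 8 (11110): 4 ones → 1
Block 9 (00010): 1 one → 0
Block 10 (10100): 2 ones → 0
Block 11 (11111): 5 ones → 1

01000011001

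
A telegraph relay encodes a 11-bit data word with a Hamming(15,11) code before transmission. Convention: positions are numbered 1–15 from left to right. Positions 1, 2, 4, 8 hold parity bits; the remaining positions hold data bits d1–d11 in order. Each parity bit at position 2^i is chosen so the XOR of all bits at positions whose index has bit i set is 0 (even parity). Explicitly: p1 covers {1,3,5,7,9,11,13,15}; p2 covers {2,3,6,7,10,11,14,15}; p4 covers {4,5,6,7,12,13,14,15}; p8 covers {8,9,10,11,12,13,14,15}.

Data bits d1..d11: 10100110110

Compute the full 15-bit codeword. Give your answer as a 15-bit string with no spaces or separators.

111101000110110

Place data at non-parity positions: p1 p2 1 p4 0 1 0 p8 0 1 1 0 1 1 0
p1 (pos 1,3,5,7,9,11,13,15): XOR of data positions = 1⊕0⊕0⊕0⊕1⊕1⊕0 = 1
p2 (pos 2,3,6,7,10,11,14,15): XOR of data positions = 1⊕1⊕0⊕1⊕1⊕1⊕0 = 1
p4 (pos 4,5,6,7,12,13,14,15): XOR of data positions = 0⊕1⊕0⊕0⊕1⊕1⊕0 = 1
p8 (pos 8,9,10,11,12,13,14,15): XOR of data positions = 0⊕1⊕1⊕0⊕1⊕1⊕0 = 0
Codeword: 111101000110110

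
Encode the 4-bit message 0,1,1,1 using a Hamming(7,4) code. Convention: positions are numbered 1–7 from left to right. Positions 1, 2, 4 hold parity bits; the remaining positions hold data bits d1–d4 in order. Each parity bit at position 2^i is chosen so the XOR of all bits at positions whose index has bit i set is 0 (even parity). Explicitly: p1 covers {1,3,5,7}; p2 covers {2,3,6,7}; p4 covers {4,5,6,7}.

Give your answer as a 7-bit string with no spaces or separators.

Place data at non-parity positions: p1 p2 0 p4 1 1 1
p1 (pos 1,3,5,7): XOR of data positions = 0⊕1⊕1 = 0
p2 (pos 2,3,6,7): XOR of data positions = 0⊕1⊕1 = 0
p4 (pos 4,5,6,7): XOR of data positions = 1⊕1⊕1 = 1
Codeword: 0001111

0001111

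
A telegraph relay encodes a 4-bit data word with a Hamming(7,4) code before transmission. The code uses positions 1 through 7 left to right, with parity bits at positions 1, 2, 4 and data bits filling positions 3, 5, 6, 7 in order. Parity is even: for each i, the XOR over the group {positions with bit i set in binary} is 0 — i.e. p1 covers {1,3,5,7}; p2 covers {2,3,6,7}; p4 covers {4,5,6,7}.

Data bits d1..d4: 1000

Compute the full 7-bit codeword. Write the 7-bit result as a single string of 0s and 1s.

1110000

Place data at non-parity positions: p1 p2 1 p4 0 0 0
p1 (pos 1,3,5,7): XOR of data positions = 1⊕0⊕0 = 1
p2 (pos 2,3,6,7): XOR of data positions = 1⊕0⊕0 = 1
p4 (pos 4,5,6,7): XOR of data positions = 0⊕0⊕0 = 0
Codeword: 1110000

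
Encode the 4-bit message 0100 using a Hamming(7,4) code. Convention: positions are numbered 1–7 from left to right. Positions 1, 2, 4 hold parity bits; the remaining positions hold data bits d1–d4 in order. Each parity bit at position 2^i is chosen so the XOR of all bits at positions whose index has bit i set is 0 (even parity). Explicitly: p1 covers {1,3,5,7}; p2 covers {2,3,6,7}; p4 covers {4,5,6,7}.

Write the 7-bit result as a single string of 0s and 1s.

Place data at non-parity positions: p1 p2 0 p4 1 0 0
p1 (pos 1,3,5,7): XOR of data positions = 0⊕1⊕0 = 1
p2 (pos 2,3,6,7): XOR of data positions = 0⊕0⊕0 = 0
p4 (pos 4,5,6,7): XOR of data positions = 1⊕0⊕0 = 1
Codeword: 1001100

1001100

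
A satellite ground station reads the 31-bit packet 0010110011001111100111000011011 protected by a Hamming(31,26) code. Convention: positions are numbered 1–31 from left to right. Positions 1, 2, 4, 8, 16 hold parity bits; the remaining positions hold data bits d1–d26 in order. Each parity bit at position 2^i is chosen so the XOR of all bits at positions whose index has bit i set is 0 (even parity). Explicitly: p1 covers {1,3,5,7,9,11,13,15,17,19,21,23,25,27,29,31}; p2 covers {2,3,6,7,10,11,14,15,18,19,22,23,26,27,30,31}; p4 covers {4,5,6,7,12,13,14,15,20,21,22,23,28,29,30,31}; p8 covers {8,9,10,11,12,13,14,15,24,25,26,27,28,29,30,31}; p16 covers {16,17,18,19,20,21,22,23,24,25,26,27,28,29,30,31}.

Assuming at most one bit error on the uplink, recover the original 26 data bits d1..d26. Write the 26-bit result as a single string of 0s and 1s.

11101100111100111000011010

s1 (pos 1,3,5,7,9,11,13,15,17,19,21,23,25,27,29,31): 0⊕1⊕1⊕0⊕1⊕0⊕1⊕1⊕1⊕0⊕1⊕0⊕0⊕1⊕0⊕1 = 1
s2 (pos 2,3,6,7,10,11,14,15,18,19,22,23,26,27,30,31): 0⊕1⊕1⊕0⊕1⊕0⊕1⊕1⊕0⊕0⊕1⊕0⊕0⊕1⊕1⊕1 = 1
s4 (pos 4,5,6,7,12,13,14,15,20,21,22,23,28,29,30,31): 0⊕1⊕1⊕0⊕0⊕1⊕1⊕1⊕1⊕1⊕1⊕0⊕1⊕0⊕1⊕1 = 1
s8 (pos 8,9,10,11,12,13,14,15,24,25,26,27,28,29,30,31): 0⊕1⊕1⊕0⊕0⊕1⊕1⊕1⊕0⊕0⊕0⊕1⊕1⊕0⊕1⊕1 = 1
s16 (pos 16,17,18,19,20,21,22,23,24,25,26,27,28,29,30,31): 1⊕1⊕0⊕0⊕1⊕1⊕1⊕0⊕0⊕0⊕0⊕1⊕1⊕0⊕1⊕1 = 1
Syndrome s16…s1 = 11111 → error at position 31.
Flip position 31: 0010110011001111100111000011011 → 0010110011001111100111000011010
Read data bits from positions 3,5,6,7,9,10,11,12,13,14,15,17,18,19,20,21,22,23,24,25,26,27,28,29,30,31: 11101100111100111000011010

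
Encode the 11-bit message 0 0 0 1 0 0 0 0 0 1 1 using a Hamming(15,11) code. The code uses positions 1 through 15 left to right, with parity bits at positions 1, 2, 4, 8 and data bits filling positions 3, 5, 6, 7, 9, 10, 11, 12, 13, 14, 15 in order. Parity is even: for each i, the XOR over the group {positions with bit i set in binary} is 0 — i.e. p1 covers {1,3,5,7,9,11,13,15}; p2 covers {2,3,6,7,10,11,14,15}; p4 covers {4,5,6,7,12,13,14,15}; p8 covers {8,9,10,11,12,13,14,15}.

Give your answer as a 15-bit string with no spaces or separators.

Place data at non-parity positions: p1 p2 0 p4 0 0 1 p8 0 0 0 0 0 1 1
p1 (pos 1,3,5,7,9,11,13,15): XOR of data positions = 0⊕0⊕1⊕0⊕0⊕0⊕1 = 0
p2 (pos 2,3,6,7,10,11,14,15): XOR of data positions = 0⊕0⊕1⊕0⊕0⊕1⊕1 = 1
p4 (pos 4,5,6,7,12,13,14,15): XOR of data positions = 0⊕0⊕1⊕0⊕0⊕1⊕1 = 1
p8 (pos 8,9,10,11,12,13,14,15): XOR of data positions = 0⊕0⊕0⊕0⊕0⊕1⊕1 = 0
Codeword: 010100100000011

010100100000011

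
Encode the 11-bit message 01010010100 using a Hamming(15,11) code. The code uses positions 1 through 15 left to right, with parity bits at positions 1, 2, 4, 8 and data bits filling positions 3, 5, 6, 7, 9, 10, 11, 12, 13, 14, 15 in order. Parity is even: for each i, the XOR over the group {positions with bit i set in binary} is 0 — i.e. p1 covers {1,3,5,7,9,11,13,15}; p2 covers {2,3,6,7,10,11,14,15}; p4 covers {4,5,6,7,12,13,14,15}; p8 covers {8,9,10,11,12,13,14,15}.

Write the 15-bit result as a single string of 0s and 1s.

000110100010100

Place data at non-parity positions: p1 p2 0 p4 1 0 1 p8 0 0 1 0 1 0 0
p1 (pos 1,3,5,7,9,11,13,15): XOR of data positions = 0⊕1⊕1⊕0⊕1⊕1⊕0 = 0
p2 (pos 2,3,6,7,10,11,14,15): XOR of data positions = 0⊕0⊕1⊕0⊕1⊕0⊕0 = 0
p4 (pos 4,5,6,7,12,13,14,15): XOR of data positions = 1⊕0⊕1⊕0⊕1⊕0⊕0 = 1
p8 (pos 8,9,10,11,12,13,14,15): XOR of data positions = 0⊕0⊕1⊕0⊕1⊕0⊕0 = 0
Codeword: 000110100010100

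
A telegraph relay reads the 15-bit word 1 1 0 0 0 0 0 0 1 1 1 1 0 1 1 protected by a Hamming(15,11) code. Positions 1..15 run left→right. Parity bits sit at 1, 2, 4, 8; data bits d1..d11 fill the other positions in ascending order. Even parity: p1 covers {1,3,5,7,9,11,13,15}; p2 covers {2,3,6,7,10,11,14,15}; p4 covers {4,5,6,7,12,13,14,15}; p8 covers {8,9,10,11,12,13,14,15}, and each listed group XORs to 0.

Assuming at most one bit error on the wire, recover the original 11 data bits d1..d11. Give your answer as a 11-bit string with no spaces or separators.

00101111011

s1 (pos 1,3,5,7,9,11,13,15): 1⊕0⊕0⊕0⊕1⊕1⊕0⊕1 = 0
s2 (pos 2,3,6,7,10,11,14,15): 1⊕0⊕0⊕0⊕1⊕1⊕1⊕1 = 1
s4 (pos 4,5,6,7,12,13,14,15): 0⊕0⊕0⊕0⊕1⊕0⊕1⊕1 = 1
s8 (pos 8,9,10,11,12,13,14,15): 0⊕1⊕1⊕1⊕1⊕0⊕1⊕1 = 0
Syndrome s8…s1 = 0110 → error at position 6.
Flip position 6: 110000001111011 → 110001001111011
Read data bits from positions 3,5,6,7,9,10,11,12,13,14,15: 00101111011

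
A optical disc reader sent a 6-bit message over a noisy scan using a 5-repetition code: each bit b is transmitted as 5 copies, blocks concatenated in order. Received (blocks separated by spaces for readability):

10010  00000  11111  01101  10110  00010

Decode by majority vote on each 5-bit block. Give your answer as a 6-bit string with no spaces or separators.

Block 1 (10010): 2 ones → 0
Block 2 (00000): 0 ones → 0
Block 3 (11111): 5 ones → 1
Block 4 (01101): 3 ones → 1
Block 5 (10110): 3 ones → 1
Block 6 (00010): 1 one → 0

001110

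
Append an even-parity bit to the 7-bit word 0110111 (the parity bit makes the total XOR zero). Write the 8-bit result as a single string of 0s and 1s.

XOR of the 7 data bits: 0⊕1⊕1⊕0⊕1⊕1⊕1 = 1
Parity bit = 1 (so all 8 bits XOR to 0).

01101111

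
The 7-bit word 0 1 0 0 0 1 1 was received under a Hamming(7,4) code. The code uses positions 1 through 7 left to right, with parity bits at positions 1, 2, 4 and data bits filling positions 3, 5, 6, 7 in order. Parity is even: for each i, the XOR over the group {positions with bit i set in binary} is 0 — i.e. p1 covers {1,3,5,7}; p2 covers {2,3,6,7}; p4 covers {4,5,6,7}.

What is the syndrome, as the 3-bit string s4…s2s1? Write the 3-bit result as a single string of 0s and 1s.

011

s1 (pos 1,3,5,7): 0⊕0⊕0⊕1 = 1
s2 (pos 2,3,6,7): 1⊕0⊕1⊕1 = 1
s4 (pos 4,5,6,7): 0⊕0⊕1⊕1 = 0
Syndrome s4…s1 = 011 → error at position 3.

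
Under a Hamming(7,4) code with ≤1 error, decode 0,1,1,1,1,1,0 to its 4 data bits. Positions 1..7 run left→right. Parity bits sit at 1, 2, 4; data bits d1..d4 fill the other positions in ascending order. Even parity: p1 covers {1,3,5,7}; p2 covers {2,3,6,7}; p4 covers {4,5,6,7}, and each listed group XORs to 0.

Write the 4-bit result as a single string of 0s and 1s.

s1 (pos 1,3,5,7): 0⊕1⊕1⊕0 = 0
s2 (pos 2,3,6,7): 1⊕1⊕1⊕0 = 1
s4 (pos 4,5,6,7): 1⊕1⊕1⊕0 = 1
Syndrome s4…s1 = 110 → error at position 6.
Flip position 6: 0111110 → 0111100
Read data bits from positions 3,5,6,7: 1100

1100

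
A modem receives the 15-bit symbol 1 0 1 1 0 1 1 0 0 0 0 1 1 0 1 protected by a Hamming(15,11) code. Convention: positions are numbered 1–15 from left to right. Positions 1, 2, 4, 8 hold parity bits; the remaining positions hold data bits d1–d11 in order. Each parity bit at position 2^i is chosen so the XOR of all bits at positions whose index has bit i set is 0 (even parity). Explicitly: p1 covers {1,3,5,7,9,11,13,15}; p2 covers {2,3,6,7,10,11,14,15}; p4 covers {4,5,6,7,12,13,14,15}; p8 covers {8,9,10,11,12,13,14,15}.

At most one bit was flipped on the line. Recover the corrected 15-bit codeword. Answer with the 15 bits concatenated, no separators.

s1 (pos 1,3,5,7,9,11,13,15): 1⊕1⊕0⊕1⊕0⊕0⊕1⊕1 = 1
s2 (pos 2,3,6,7,10,11,14,15): 0⊕1⊕1⊕1⊕0⊕0⊕0⊕1 = 0
s4 (pos 4,5,6,7,12,13,14,15): 1⊕0⊕1⊕1⊕1⊕1⊕0⊕1 = 0
s8 (pos 8,9,10,11,12,13,14,15): 0⊕0⊕0⊕0⊕1⊕1⊕0⊕1 = 1
Syndrome s8…s1 = 1001 → error at position 9.
Flip position 9: 101101100001101 → 101101101001101

101101101001101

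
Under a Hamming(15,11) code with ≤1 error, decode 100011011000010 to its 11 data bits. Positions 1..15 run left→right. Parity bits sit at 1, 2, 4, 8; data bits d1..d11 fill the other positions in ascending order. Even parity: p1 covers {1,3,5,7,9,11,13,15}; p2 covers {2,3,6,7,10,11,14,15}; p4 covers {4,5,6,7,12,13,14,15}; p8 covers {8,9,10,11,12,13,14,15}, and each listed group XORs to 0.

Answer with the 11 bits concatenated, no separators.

01101000110

s1 (pos 1,3,5,7,9,11,13,15): 1⊕0⊕1⊕0⊕1⊕0⊕0⊕0 = 1
s2 (pos 2,3,6,7,10,11,14,15): 0⊕0⊕1⊕0⊕0⊕0⊕1⊕0 = 0
s4 (pos 4,5,6,7,12,13,14,15): 0⊕1⊕1⊕0⊕0⊕0⊕1⊕0 = 1
s8 (pos 8,9,10,11,12,13,14,15): 1⊕1⊕0⊕0⊕0⊕0⊕1⊕0 = 1
Syndrome s8…s1 = 1101 → error at position 13.
Flip position 13: 100011011000010 → 100011011000110
Read data bits from positions 3,5,6,7,9,10,11,12,13,14,15: 01101000110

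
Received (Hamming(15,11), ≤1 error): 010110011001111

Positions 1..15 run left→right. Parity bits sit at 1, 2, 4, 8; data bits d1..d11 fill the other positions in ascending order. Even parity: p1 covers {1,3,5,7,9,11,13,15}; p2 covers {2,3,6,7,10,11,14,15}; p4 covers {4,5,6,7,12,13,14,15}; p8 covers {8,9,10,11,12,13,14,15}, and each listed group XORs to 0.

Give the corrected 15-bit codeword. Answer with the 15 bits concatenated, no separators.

000110011001111

s1 (pos 1,3,5,7,9,11,13,15): 0⊕0⊕1⊕0⊕1⊕0⊕1⊕1 = 0
s2 (pos 2,3,6,7,10,11,14,15): 1⊕0⊕0⊕0⊕0⊕0⊕1⊕1 = 1
s4 (pos 4,5,6,7,12,13,14,15): 1⊕1⊕0⊕0⊕1⊕1⊕1⊕1 = 0
s8 (pos 8,9,10,11,12,13,14,15): 1⊕1⊕0⊕0⊕1⊕1⊕1⊕1 = 0
Syndrome s8…s1 = 0010 → error at position 2.
Flip position 2: 010110011001111 → 000110011001111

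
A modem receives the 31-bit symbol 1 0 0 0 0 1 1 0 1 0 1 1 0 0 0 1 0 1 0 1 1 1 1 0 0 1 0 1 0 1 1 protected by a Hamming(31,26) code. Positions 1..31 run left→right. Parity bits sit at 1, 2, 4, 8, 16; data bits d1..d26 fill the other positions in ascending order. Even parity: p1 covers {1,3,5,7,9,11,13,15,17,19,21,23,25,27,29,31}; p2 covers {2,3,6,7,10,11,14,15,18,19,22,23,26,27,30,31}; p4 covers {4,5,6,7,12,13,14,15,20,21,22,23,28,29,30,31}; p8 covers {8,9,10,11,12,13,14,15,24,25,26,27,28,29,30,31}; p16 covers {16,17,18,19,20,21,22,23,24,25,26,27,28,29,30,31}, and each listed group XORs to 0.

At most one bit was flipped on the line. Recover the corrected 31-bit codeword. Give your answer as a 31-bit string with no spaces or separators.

1000011010010001010111100101011

s1 (pos 1,3,5,7,9,11,13,15,17,19,21,23,25,27,29,31): 1⊕0⊕0⊕1⊕1⊕1⊕0⊕0⊕0⊕0⊕1⊕1⊕0⊕0⊕0⊕1 = 1
s2 (pos 2,3,6,7,10,11,14,15,18,19,22,23,26,27,30,31): 0⊕0⊕1⊕1⊕0⊕1⊕0⊕0⊕1⊕0⊕1⊕1⊕1⊕0⊕1⊕1 = 1
s4 (pos 4,5,6,7,12,13,14,15,20,21,22,23,28,29,30,31): 0⊕0⊕1⊕1⊕1⊕0⊕0⊕0⊕1⊕1⊕1⊕1⊕1⊕0⊕1⊕1 = 0
s8 (pos 8,9,10,11,12,13,14,15,24,25,26,27,28,29,30,31): 0⊕1⊕0⊕1⊕1⊕0⊕0⊕0⊕0⊕0⊕1⊕0⊕1⊕0⊕1⊕1 = 1
s16 (pos 16,17,18,19,20,21,22,23,24,25,26,27,28,29,30,31): 1⊕0⊕1⊕0⊕1⊕1⊕1⊕1⊕0⊕0⊕1⊕0⊕1⊕0⊕1⊕1 = 0
Syndrome s16…s1 = 01011 → error at position 11.
Flip position 11: 1000011010110001010111100101011 → 1000011010010001010111100101011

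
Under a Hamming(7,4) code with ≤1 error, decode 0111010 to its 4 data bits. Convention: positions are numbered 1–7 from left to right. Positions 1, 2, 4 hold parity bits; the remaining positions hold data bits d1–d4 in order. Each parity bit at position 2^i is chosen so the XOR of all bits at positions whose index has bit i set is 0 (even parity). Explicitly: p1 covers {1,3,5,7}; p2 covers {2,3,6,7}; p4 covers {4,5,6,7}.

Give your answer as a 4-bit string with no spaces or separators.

s1 (pos 1,3,5,7): 0⊕1⊕0⊕0 = 1
s2 (pos 2,3,6,7): 1⊕1⊕1⊕0 = 1
s4 (pos 4,5,6,7): 1⊕0⊕1⊕0 = 0
Syndrome s4…s1 = 011 → error at position 3.
Flip position 3: 0111010 → 0101010
Read data bits from positions 3,5,6,7: 0010

0010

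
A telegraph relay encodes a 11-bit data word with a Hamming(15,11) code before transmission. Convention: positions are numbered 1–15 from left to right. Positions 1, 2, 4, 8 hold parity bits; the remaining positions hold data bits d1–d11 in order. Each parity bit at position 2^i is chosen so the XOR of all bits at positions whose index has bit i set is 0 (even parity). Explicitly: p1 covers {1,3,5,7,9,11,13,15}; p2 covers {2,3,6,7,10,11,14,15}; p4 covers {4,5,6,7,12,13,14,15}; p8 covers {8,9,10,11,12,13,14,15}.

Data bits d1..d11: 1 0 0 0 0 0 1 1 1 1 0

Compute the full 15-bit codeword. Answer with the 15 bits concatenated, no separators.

111100000011110

Place data at non-parity positions: p1 p2 1 p4 0 0 0 p8 0 0 1 1 1 1 0
p1 (pos 1,3,5,7,9,11,13,15): XOR of data positions = 1⊕0⊕0⊕0⊕1⊕1⊕0 = 1
p2 (pos 2,3,6,7,10,11,14,15): XOR of data positions = 1⊕0⊕0⊕0⊕1⊕1⊕0 = 1
p4 (pos 4,5,6,7,12,13,14,15): XOR of data positions = 0⊕0⊕0⊕1⊕1⊕1⊕0 = 1
p8 (pos 8,9,10,11,12,13,14,15): XOR of data positions = 0⊕0⊕1⊕1⊕1⊕1⊕0 = 0
Codeword: 111100000011110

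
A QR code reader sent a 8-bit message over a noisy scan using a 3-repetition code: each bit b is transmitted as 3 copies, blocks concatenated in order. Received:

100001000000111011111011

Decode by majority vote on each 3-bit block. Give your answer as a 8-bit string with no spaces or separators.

Block 1 (100): 1 one → 0
Block 2 (001): 1 one → 0
Block 3 (000): 0 ones → 0
Block 4 (000): 0 ones → 0
Block 5 (111): 3 ones → 1
Block 6 (011): 2 ones → 1
Block 7 (111): 3 ones → 1
Block 8 (011): 2 ones → 1

00001111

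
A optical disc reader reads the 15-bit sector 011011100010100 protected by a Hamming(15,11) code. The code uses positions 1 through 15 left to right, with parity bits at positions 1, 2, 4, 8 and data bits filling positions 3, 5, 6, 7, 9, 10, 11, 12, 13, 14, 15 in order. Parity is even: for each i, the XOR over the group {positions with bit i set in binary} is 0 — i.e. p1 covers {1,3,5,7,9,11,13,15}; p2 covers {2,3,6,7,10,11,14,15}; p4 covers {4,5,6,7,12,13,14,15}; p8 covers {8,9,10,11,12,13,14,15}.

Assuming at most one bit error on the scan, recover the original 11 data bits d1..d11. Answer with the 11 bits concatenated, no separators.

s1 (pos 1,3,5,7,9,11,13,15): 0⊕1⊕1⊕1⊕0⊕1⊕1⊕0 = 1
s2 (pos 2,3,6,7,10,11,14,15): 1⊕1⊕1⊕1⊕0⊕1⊕0⊕0 = 1
s4 (pos 4,5,6,7,12,13,14,15): 0⊕1⊕1⊕1⊕0⊕1⊕0⊕0 = 0
s8 (pos 8,9,10,11,12,13,14,15): 0⊕0⊕0⊕1⊕0⊕1⊕0⊕0 = 0
Syndrome s8…s1 = 0011 → error at position 3.
Flip position 3: 011011100010100 → 010011100010100
Read data bits from positions 3,5,6,7,9,10,11,12,13,14,15: 01110010100

01110010100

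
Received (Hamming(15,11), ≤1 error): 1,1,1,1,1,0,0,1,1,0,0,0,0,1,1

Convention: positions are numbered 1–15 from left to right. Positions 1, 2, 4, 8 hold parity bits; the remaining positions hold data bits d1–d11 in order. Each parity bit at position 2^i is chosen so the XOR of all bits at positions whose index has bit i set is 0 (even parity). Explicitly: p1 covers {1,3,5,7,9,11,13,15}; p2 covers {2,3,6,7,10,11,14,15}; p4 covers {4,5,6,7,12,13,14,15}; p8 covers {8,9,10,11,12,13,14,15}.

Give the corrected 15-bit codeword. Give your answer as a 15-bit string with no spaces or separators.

s1 (pos 1,3,5,7,9,11,13,15): 1⊕1⊕1⊕0⊕1⊕0⊕0⊕1 = 1
s2 (pos 2,3,6,7,10,11,14,15): 1⊕1⊕0⊕0⊕0⊕0⊕1⊕1 = 0
s4 (pos 4,5,6,7,12,13,14,15): 1⊕1⊕0⊕0⊕0⊕0⊕1⊕1 = 0
s8 (pos 8,9,10,11,12,13,14,15): 1⊕1⊕0⊕0⊕0⊕0⊕1⊕1 = 0
Syndrome s8…s1 = 0001 → error at position 1.
Flip position 1: 111110011000011 → 011110011000011

011110011000011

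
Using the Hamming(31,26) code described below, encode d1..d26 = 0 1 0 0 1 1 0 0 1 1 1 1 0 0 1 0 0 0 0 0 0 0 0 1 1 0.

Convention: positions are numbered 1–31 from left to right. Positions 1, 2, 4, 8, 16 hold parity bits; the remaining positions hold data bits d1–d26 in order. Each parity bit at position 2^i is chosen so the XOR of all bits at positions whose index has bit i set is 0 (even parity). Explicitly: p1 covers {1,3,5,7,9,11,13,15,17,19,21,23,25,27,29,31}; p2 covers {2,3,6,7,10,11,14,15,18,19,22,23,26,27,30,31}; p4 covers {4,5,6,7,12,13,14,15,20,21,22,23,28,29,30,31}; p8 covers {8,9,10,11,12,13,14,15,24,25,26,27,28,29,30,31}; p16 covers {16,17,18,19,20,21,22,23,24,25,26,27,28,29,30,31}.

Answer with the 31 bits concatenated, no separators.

Place data at non-parity positions: p1 p2 0 p4 1 0 0 p8 1 1 0 0 1 1 1 p16 1 0 0 1 0 0 0 0 0 0 0 0 1 1 0
p1 (pos 1,3,5,7,9,11,13,15,17,19,21,23,25,27,29,31): XOR of data positions = 0⊕1⊕0⊕1⊕0⊕1⊕1⊕1⊕0⊕0⊕0⊕0⊕0⊕1⊕0 = 0
p2 (pos 2,3,6,7,10,11,14,15,18,19,22,23,26,27,30,31): XOR of data positions = 0⊕0⊕0⊕1⊕0⊕1⊕1⊕0⊕0⊕0⊕0⊕0⊕0⊕1⊕0 = 0
p4 (pos 4,5,6,7,12,13,14,15,20,21,22,23,28,29,30,31): XOR of data positions = 1⊕0⊕0⊕0⊕1⊕1⊕1⊕1⊕0⊕0⊕0⊕0⊕1⊕1⊕0 = 1
p8 (pos 8,9,10,11,12,13,14,15,24,25,26,27,28,29,30,31): XOR of data positions = 1⊕1⊕0⊕0⊕1⊕1⊕1⊕0⊕0⊕0⊕0⊕0⊕1⊕1⊕0 = 1
p16 (pos 16,17,18,19,20,21,22,23,24,25,26,27,28,29,30,31): XOR of data positions = 1⊕0⊕0⊕1⊕0⊕0⊕0⊕0⊕0⊕0⊕0⊕0⊕1⊕1⊕0 = 0
Codeword: 0001100111001110100100000000110

0001100111001110100100000000110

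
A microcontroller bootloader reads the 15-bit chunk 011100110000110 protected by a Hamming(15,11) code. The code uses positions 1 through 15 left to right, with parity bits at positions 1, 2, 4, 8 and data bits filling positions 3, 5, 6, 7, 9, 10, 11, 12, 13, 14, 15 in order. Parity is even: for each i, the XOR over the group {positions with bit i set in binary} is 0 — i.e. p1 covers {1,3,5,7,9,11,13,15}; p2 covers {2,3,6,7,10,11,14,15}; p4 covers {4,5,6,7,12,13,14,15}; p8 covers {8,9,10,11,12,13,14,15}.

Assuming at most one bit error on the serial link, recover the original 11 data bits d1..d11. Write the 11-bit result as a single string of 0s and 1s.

s1 (pos 1,3,5,7,9,11,13,15): 0⊕1⊕0⊕1⊕0⊕0⊕1⊕0 = 1
s2 (pos 2,3,6,7,10,11,14,15): 1⊕1⊕0⊕1⊕0⊕0⊕1⊕0 = 0
s4 (pos 4,5,6,7,12,13,14,15): 1⊕0⊕0⊕1⊕0⊕1⊕1⊕0 = 0
s8 (pos 8,9,10,11,12,13,14,15): 1⊕0⊕0⊕0⊕0⊕1⊕1⊕0 = 1
Syndrome s8…s1 = 1001 → error at position 9.
Flip position 9: 011100110000110 → 011100111000110
Read data bits from positions 3,5,6,7,9,10,11,12,13,14,15: 10011000110

10011000110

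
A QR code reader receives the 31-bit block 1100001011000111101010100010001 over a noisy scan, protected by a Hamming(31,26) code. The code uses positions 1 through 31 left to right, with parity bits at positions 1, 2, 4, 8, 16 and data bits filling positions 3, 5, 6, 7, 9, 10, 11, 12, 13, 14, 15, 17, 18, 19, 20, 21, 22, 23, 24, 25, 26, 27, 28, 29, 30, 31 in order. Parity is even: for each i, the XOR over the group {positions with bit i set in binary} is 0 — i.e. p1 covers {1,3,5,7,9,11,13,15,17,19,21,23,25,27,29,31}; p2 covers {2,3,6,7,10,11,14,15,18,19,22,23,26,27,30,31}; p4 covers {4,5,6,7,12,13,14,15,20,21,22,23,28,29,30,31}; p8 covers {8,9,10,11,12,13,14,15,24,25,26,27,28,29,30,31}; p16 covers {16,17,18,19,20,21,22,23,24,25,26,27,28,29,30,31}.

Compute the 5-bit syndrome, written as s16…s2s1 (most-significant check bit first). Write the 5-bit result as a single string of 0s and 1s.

10010

s1 (pos 1,3,5,7,9,11,13,15,17,19,21,23,25,27,29,31): 1⊕0⊕0⊕1⊕1⊕0⊕0⊕1⊕1⊕1⊕1⊕1⊕0⊕1⊕0⊕1 = 0
s2 (pos 2,3,6,7,10,11,14,15,18,19,22,23,26,27,30,31): 1⊕0⊕0⊕1⊕1⊕0⊕1⊕1⊕0⊕1⊕0⊕1⊕0⊕1⊕0⊕1 = 1
s4 (pos 4,5,6,7,12,13,14,15,20,21,22,23,28,29,30,31): 0⊕0⊕0⊕1⊕0⊕0⊕1⊕1⊕0⊕1⊕0⊕1⊕0⊕0⊕0⊕1 = 0
s8 (pos 8,9,10,11,12,13,14,15,24,25,26,27,28,29,30,31): 0⊕1⊕1⊕0⊕0⊕0⊕1⊕1⊕0⊕0⊕0⊕1⊕0⊕0⊕0⊕1 = 0
s16 (pos 16,17,18,19,20,21,22,23,24,25,26,27,28,29,30,31): 1⊕1⊕0⊕1⊕0⊕1⊕0⊕1⊕0⊕0⊕0⊕1⊕0⊕0⊕0⊕1 = 1
Syndrome s16…s1 = 10010 → error at position 18.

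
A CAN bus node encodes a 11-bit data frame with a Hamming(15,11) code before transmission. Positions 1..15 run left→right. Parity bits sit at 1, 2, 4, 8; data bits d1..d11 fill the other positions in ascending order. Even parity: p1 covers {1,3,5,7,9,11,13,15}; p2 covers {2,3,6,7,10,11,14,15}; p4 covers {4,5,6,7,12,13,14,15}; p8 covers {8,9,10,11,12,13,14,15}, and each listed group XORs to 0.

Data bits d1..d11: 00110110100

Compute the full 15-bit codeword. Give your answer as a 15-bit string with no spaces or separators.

Place data at non-parity positions: p1 p2 0 p4 0 1 1 p8 0 1 1 0 1 0 0
p1 (pos 1,3,5,7,9,11,13,15): XOR of data positions = 0⊕0⊕1⊕0⊕1⊕1⊕0 = 1
p2 (pos 2,3,6,7,10,11,14,15): XOR of data positions = 0⊕1⊕1⊕1⊕1⊕0⊕0 = 0
p4 (pos 4,5,6,7,12,13,14,15): XOR of data positions = 0⊕1⊕1⊕0⊕1⊕0⊕0 = 1
p8 (pos 8,9,10,11,12,13,14,15): XOR of data positions = 0⊕1⊕1⊕0⊕1⊕0⊕0 = 1
Codeword: 100101110110100

100101110110100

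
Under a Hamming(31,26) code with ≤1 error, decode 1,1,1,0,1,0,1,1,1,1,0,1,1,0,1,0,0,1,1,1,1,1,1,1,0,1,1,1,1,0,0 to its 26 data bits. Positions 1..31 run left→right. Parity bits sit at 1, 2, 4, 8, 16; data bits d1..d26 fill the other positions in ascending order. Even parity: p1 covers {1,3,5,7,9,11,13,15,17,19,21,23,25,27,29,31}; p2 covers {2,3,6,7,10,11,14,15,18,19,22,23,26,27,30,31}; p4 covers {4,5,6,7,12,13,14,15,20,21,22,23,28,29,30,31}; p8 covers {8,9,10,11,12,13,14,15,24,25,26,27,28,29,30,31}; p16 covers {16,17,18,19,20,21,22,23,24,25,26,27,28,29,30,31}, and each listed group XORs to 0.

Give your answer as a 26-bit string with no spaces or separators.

s1 (pos 1,3,5,7,9,11,13,15,17,19,21,23,25,27,29,31): 1⊕1⊕1⊕1⊕1⊕0⊕1⊕1⊕0⊕1⊕1⊕1⊕0⊕1⊕1⊕0 = 0
s2 (pos 2,3,6,7,10,11,14,15,18,19,22,23,26,27,30,31): 1⊕1⊕0⊕1⊕1⊕0⊕0⊕1⊕1⊕1⊕1⊕1⊕1⊕1⊕0⊕0 = 1
s4 (pos 4,5,6,7,12,13,14,15,20,21,22,23,28,29,30,31): 0⊕1⊕0⊕1⊕1⊕1⊕0⊕1⊕1⊕1⊕1⊕1⊕1⊕1⊕0⊕0 = 1
s8 (pos 8,9,10,11,12,13,14,15,24,25,26,27,28,29,30,31): 1⊕1⊕1⊕0⊕1⊕1⊕0⊕1⊕1⊕0⊕1⊕1⊕1⊕1⊕0⊕0 = 1
s16 (pos 16,17,18,19,20,21,22,23,24,25,26,27,28,29,30,31): 0⊕0⊕1⊕1⊕1⊕1⊕1⊕1⊕1⊕0⊕1⊕1⊕1⊕1⊕0⊕0 = 1
Syndrome s16…s1 = 11110 → error at position 30.
Flip position 30: 1110101111011010011111110111100 → 1110101111011010011111110111110
Read data bits from positions 3,5,6,7,9,10,11,12,13,14,15,17,18,19,20,21,22,23,24,25,26,27,28,29,30,31: 11011101101011111110111110

11011101101011111110111110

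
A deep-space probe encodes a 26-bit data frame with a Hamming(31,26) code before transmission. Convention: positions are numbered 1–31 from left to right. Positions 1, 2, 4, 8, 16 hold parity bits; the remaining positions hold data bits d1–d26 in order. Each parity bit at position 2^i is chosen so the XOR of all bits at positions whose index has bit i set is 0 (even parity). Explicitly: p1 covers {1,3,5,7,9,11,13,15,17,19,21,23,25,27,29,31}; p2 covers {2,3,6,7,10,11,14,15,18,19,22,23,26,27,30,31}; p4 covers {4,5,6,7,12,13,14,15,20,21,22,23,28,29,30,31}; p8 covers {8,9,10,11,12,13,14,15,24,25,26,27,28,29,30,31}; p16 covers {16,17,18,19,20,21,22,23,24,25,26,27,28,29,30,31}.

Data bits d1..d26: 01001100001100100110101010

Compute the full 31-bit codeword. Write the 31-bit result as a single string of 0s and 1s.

1100100111000011100100110101010

Place data at non-parity positions: p1 p2 0 p4 1 0 0 p8 1 1 0 0 0 0 1 p16 1 0 0 1 0 0 1 1 0 1 0 1 0 1 0
p1 (pos 1,3,5,7,9,11,13,15,17,19,21,23,25,27,29,31): XOR of data positions = 0⊕1⊕0⊕1⊕0⊕0⊕1⊕1⊕0⊕0⊕1⊕0⊕0⊕0⊕0 = 1
p2 (pos 2,3,6,7,10,11,14,15,18,19,22,23,26,27,30,31): XOR of data positions = 0⊕0⊕0⊕1⊕0⊕0⊕1⊕0⊕0⊕0⊕1⊕1⊕0⊕1⊕0 = 1
p4 (pos 4,5,6,7,12,13,14,15,20,21,22,23,28,29,30,31): XOR of data positions = 1⊕0⊕0⊕0⊕0⊕0⊕1⊕1⊕0⊕0⊕1⊕1⊕0⊕1⊕0 = 0
p8 (pos 8,9,10,11,12,13,14,15,24,25,26,27,28,29,30,31): XOR of data positions = 1⊕1⊕0⊕0⊕0⊕0⊕1⊕1⊕0⊕1⊕0⊕1⊕0⊕1⊕0 = 1
p16 (pos 16,17,18,19,20,21,22,23,24,25,26,27,28,29,30,31): XOR of data positions = 1⊕0⊕0⊕1⊕0⊕0⊕1⊕1⊕0⊕1⊕0⊕1⊕0⊕1⊕0 = 1
Codeword: 1100100111000011100100110101010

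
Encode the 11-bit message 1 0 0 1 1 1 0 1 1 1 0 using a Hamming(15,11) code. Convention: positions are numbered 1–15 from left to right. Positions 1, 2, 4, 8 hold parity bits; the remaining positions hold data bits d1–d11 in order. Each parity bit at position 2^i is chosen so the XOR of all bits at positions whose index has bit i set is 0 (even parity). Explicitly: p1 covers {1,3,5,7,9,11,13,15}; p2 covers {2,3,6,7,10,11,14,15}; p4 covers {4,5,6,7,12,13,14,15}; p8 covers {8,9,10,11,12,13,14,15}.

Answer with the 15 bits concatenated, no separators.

001000111101110

Place data at non-parity positions: p1 p2 1 p4 0 0 1 p8 1 1 0 1 1 1 0
p1 (pos 1,3,5,7,9,11,13,15): XOR of data positions = 1⊕0⊕1⊕1⊕0⊕1⊕0 = 0
p2 (pos 2,3,6,7,10,11,14,15): XOR of data positions = 1⊕0⊕1⊕1⊕0⊕1⊕0 = 0
p4 (pos 4,5,6,7,12,13,14,15): XOR of data positions = 0⊕0⊕1⊕1⊕1⊕1⊕0 = 0
p8 (pos 8,9,10,11,12,13,14,15): XOR of data positions = 1⊕1⊕0⊕1⊕1⊕1⊕0 = 1
Codeword: 001000111101110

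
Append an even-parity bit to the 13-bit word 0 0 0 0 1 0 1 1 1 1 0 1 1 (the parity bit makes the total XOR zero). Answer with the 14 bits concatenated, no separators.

00001011110111

XOR of the 13 data bits: 0⊕0⊕0⊕0⊕1⊕0⊕1⊕1⊕1⊕1⊕0⊕1⊕1 = 1
Parity bit = 1 (so all 14 bits XOR to 0).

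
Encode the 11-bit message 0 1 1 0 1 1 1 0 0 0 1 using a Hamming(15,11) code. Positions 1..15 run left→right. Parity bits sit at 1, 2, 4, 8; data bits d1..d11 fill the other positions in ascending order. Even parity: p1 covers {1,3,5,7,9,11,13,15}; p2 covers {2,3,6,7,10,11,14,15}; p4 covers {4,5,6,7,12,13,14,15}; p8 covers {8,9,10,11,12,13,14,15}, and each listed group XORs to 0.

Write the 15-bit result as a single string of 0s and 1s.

000111001110001

Place data at non-parity positions: p1 p2 0 p4 1 1 0 p8 1 1 1 0 0 0 1
p1 (pos 1,3,5,7,9,11,13,15): XOR of data positions = 0⊕1⊕0⊕1⊕1⊕0⊕1 = 0
p2 (pos 2,3,6,7,10,11,14,15): XOR of data positions = 0⊕1⊕0⊕1⊕1⊕0⊕1 = 0
p4 (pos 4,5,6,7,12,13,14,15): XOR of data positions = 1⊕1⊕0⊕0⊕0⊕0⊕1 = 1
p8 (pos 8,9,10,11,12,13,14,15): XOR of data positions = 1⊕1⊕1⊕0⊕0⊕0⊕1 = 0
Codeword: 000111001110001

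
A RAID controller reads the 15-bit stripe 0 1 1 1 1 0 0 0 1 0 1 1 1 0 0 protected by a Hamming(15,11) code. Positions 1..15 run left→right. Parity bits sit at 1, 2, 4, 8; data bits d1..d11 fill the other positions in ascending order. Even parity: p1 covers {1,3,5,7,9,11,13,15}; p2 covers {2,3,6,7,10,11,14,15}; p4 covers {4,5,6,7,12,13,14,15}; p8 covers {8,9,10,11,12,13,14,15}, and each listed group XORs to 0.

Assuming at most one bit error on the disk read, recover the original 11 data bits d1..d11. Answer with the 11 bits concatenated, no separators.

01001011100

s1 (pos 1,3,5,7,9,11,13,15): 0⊕1⊕1⊕0⊕1⊕1⊕1⊕0 = 1
s2 (pos 2,3,6,7,10,11,14,15): 1⊕1⊕0⊕0⊕0⊕1⊕0⊕0 = 1
s4 (pos 4,5,6,7,12,13,14,15): 1⊕1⊕0⊕0⊕1⊕1⊕0⊕0 = 0
s8 (pos 8,9,10,11,12,13,14,15): 0⊕1⊕0⊕1⊕1⊕1⊕0⊕0 = 0
Syndrome s8…s1 = 0011 → error at position 3.
Flip position 3: 011110001011100 → 010110001011100
Read data bits from positions 3,5,6,7,9,10,11,12,13,14,15: 01001011100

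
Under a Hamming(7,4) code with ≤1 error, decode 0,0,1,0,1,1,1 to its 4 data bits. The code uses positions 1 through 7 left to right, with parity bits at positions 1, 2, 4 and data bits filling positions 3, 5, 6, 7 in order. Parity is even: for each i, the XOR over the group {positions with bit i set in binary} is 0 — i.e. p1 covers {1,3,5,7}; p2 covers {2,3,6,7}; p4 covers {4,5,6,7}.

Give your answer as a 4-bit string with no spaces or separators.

s1 (pos 1,3,5,7): 0⊕1⊕1⊕1 = 1
s2 (pos 2,3,6,7): 0⊕1⊕1⊕1 = 1
s4 (pos 4,5,6,7): 0⊕1⊕1⊕1 = 1
Syndrome s4…s1 = 111 → error at position 7.
Flip position 7: 0010111 → 0010110
Read data bits from positions 3,5,6,7: 1110

1110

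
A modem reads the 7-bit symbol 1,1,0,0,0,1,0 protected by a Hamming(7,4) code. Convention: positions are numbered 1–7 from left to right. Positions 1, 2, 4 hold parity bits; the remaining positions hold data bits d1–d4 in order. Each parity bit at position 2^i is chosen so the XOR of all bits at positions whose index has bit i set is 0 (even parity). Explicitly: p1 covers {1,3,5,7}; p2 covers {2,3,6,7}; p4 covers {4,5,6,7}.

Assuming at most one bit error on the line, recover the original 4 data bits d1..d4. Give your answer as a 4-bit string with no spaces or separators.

s1 (pos 1,3,5,7): 1⊕0⊕0⊕0 = 1
s2 (pos 2,3,6,7): 1⊕0⊕1⊕0 = 0
s4 (pos 4,5,6,7): 0⊕0⊕1⊕0 = 1
Syndrome s4…s1 = 101 → error at position 5.
Flip position 5: 1100010 → 1100110
Read data bits from positions 3,5,6,7: 0110

0110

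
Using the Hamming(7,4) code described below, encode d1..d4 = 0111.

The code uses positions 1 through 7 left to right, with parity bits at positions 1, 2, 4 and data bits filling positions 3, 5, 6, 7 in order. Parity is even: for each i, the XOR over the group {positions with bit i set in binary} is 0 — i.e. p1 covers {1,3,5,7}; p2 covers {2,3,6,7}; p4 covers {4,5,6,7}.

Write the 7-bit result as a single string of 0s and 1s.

0001111

Place data at non-parity positions: p1 p2 0 p4 1 1 1
p1 (pos 1,3,5,7): XOR of data positions = 0⊕1⊕1 = 0
p2 (pos 2,3,6,7): XOR of data positions = 0⊕1⊕1 = 0
p4 (pos 4,5,6,7): XOR of data positions = 1⊕1⊕1 = 1
Codeword: 0001111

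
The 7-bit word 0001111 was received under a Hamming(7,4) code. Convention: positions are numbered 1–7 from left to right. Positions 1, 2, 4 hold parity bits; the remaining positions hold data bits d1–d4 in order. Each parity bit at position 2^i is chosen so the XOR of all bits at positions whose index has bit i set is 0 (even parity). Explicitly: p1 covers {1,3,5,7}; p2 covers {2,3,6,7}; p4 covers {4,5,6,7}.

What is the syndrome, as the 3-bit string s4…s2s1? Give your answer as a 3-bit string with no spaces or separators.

s1 (pos 1,3,5,7): 0⊕0⊕1⊕1 = 0
s2 (pos 2,3,6,7): 0⊕0⊕1⊕1 = 0
s4 (pos 4,5,6,7): 1⊕1⊕1⊕1 = 0
Syndrome s4…s1 = 000 → no error.

000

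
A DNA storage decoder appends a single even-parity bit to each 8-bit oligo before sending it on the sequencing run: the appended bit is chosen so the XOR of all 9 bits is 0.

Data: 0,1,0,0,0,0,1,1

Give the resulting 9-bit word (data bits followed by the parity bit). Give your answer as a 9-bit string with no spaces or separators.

010000111

XOR of the 8 data bits: 0⊕1⊕0⊕0⊕0⊕0⊕1⊕1 = 1
Parity bit = 1 (so all 9 bits XOR to 0).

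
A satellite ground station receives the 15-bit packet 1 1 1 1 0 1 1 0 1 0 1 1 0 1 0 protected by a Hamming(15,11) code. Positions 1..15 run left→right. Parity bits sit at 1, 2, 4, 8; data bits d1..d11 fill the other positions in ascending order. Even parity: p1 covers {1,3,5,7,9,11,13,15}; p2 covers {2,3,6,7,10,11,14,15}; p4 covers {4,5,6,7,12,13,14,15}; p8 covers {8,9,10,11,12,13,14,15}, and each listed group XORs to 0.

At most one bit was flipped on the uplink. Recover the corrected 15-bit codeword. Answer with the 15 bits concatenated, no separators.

111111101011010

s1 (pos 1,3,5,7,9,11,13,15): 1⊕1⊕0⊕1⊕1⊕1⊕0⊕0 = 1
s2 (pos 2,3,6,7,10,11,14,15): 1⊕1⊕1⊕1⊕0⊕1⊕1⊕0 = 0
s4 (pos 4,5,6,7,12,13,14,15): 1⊕0⊕1⊕1⊕1⊕0⊕1⊕0 = 1
s8 (pos 8,9,10,11,12,13,14,15): 0⊕1⊕0⊕1⊕1⊕0⊕1⊕0 = 0
Syndrome s8…s1 = 0101 → error at position 5.
Flip position 5: 111101101011010 → 111111101011010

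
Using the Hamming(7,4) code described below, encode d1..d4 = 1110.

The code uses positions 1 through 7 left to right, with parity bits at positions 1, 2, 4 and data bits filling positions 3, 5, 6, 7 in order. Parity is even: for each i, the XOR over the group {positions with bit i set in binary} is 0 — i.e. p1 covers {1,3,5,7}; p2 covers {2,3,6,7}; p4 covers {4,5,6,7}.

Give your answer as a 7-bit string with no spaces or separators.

0010110

Place data at non-parity positions: p1 p2 1 p4 1 1 0
p1 (pos 1,3,5,7): XOR of data positions = 1⊕1⊕0 = 0
p2 (pos 2,3,6,7): XOR of data positions = 1⊕1⊕0 = 0
p4 (pos 4,5,6,7): XOR of data positions = 1⊕1⊕0 = 0
Codeword: 0010110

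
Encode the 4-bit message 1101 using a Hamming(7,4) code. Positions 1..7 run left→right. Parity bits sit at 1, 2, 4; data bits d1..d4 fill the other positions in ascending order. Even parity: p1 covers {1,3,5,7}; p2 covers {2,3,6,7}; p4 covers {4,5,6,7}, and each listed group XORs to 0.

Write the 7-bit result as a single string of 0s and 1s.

1010101

Place data at non-parity positions: p1 p2 1 p4 1 0 1
p1 (pos 1,3,5,7): XOR of data positions = 1⊕1⊕1 = 1
p2 (pos 2,3,6,7): XOR of data positions = 1⊕0⊕1 = 0
p4 (pos 4,5,6,7): XOR of data positions = 1⊕0⊕1 = 0
Codeword: 1010101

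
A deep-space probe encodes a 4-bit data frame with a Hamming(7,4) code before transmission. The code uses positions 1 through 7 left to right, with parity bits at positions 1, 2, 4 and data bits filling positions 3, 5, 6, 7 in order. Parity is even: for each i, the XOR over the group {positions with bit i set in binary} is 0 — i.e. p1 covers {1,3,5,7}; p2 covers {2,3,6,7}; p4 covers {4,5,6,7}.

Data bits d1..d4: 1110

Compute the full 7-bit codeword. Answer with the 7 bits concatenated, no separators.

0010110

Place data at non-parity positions: p1 p2 1 p4 1 1 0
p1 (pos 1,3,5,7): XOR of data positions = 1⊕1⊕0 = 0
p2 (pos 2,3,6,7): XOR of data positions = 1⊕1⊕0 = 0
p4 (pos 4,5,6,7): XOR of data positions = 1⊕1⊕0 = 0
Codeword: 0010110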